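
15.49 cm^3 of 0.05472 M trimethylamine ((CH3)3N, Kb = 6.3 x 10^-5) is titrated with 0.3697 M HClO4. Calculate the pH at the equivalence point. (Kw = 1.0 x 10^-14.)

n((CH3)3N) = 0.05472 x 0.01549 = 0.0008476 mol; V(HClO4) at equivalence = 0.0008476/0.3697 = 0.002293 L.
At equivalence the base is fully converted to (CH3)3NH+; total volume = 0.01778 L, so [(CH3)3NH+] = 0.0008476/0.01778 = 0.04767 M.
Ka((CH3)3NH+) = Kw/Kb = 1.0e-14 / 6.3 x 10^-5 = 1.59e-10.
[H^+] = sqrt(Ka x [(CH3)3NH+]) = sqrt(1.59e-10 x 0.04767) = 2.75e-6 M.
pH = -log(2.75e-6) = 5.56.

5.56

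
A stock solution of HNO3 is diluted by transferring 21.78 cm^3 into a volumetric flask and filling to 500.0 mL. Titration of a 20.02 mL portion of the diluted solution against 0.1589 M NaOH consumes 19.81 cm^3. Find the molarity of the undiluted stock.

3.61 M

n(NaOH) = 0.1589 x 0.01981 = 0.003148 mol.
n(HNO3) in the aliquot = 0.003148 mol.
[diluted HNO3] = 0.003148 / 0.02002 = 0.1572 M.
Dilution factor = 500.0/21.78 = 22.96, so [stock] = 0.1572 x 22.96 = 3.61 M.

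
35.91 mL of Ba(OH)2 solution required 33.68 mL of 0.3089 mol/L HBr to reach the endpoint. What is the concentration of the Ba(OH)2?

n(HBr) delivered = 0.3089 x 0.03368 = 0.01040 mol.
The reaction is 1 Ba(OH)2 + 2 HBr, so n(Ba(OH)2) = 0.01040 x 1/2 = 0.005202 mol.
[Ba(OH)2] = 0.005202 mol / 0.03591 L = 0.145 M.

0.145 M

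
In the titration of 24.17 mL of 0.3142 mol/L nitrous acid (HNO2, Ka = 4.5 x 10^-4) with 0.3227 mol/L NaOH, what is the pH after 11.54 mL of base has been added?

Initial n(HNO2) = 0.3142 x 0.02417 = 0.007594 mol.
n(NaOH) added = 0.3227 x 0.01154 = 0.003724 mol, converting that many moles of HNO2 to NO2-.
Remaining n(HNO2) = 0.003870 mol; n(NO2-) = 0.003724 mol.
By Henderson-Hasselbalch, pH = pKa + log([A^-]/[HA]) = 3.35 + log(0.003724/0.003870) = 3.35 + (-0.02) = 3.33.

3.33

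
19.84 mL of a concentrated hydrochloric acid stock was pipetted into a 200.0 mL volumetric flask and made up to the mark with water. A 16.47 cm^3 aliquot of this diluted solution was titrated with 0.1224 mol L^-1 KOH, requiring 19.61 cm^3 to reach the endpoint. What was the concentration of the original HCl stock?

n(KOH) = 0.1224 x 0.01961 = 0.002400 mol.
n(HCl) in the aliquot = 0.002400 mol.
[diluted HCl] = 0.002400 / 0.01647 = 0.1457 M.
Dilution factor = 200.0/19.84 = 10.08, so [stock] = 0.1457 x 10.08 = 1.47 M.

1.47 M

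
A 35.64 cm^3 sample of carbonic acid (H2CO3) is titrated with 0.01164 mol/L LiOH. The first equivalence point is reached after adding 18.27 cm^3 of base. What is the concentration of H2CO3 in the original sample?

0.00597 M

n(LiOH) = 0.01164 x 0.01827 = 0.0002127 mol.
At the first equivalence point, 1 mol OH^- react per mol H2CO3, so n(H2CO3) = 0.0002127 / 1 = 0.0002127 mol.
[H2CO3] = 0.0002127 / 0.03564 L = 0.00597 M.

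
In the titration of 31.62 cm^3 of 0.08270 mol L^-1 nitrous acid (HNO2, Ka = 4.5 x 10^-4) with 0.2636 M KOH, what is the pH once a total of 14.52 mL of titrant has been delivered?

12.42

n(acid) = 0.08270 x 0.03162 = 0.002615 mol; n(KOH) added = 0.2636 x 0.01452 = 0.003827 mol.
Base is in excess by 0.003827 - 0.002615 = 0.001212 mol in a total volume of 0.04614 L.
[OH^-] = 0.001212/0.04614 = 0.02628 M, so pOH = 1.58 and pH = 14.00 - 1.58 = 12.42.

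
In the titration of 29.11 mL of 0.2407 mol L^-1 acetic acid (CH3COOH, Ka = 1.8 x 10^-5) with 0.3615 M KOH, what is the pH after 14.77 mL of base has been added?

5.25

Initial n(CH3COOH) = 0.2407 x 0.02911 = 0.007007 mol.
n(KOH) added = 0.3615 x 0.01477 = 0.005339 mol, converting that many moles of CH3COOH to CH3COO-.
Remaining n(CH3COOH) = 0.001667 mol; n(CH3COO-) = 0.005339 mol.
By Henderson-Hasselbalch, pH = pKa + log([A^-]/[HA]) = 4.74 + log(0.005339/0.001667) = 4.74 + (+0.51) = 5.25.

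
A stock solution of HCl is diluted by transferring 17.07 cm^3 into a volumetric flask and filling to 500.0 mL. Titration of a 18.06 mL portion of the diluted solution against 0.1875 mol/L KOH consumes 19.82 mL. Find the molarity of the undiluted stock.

6.03 M

n(KOH) = 0.1875 x 0.01982 = 0.003716 mol.
n(HCl) in the aliquot = 0.003716 mol.
[diluted HCl] = 0.003716 / 0.01806 = 0.2058 M.
Dilution factor = 500.0/17.07 = 29.29, so [stock] = 0.2058 x 29.29 = 6.03 M.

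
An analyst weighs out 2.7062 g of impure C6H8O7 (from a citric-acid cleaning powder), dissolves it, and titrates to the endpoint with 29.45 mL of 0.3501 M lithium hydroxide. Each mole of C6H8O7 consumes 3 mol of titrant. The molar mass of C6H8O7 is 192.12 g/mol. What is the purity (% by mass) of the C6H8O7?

24.4%

n(LiOH) = 0.3501 x 0.02945 = 0.01031 mol.
n(C6H8O7) = 0.01031 / 3 = 0.003437 mol.
mass of C6H8O7 = 0.003437 x 192.12 = 0.6603 g.
% purity = 0.6603 / 2.7062 x 100 = 24.4%.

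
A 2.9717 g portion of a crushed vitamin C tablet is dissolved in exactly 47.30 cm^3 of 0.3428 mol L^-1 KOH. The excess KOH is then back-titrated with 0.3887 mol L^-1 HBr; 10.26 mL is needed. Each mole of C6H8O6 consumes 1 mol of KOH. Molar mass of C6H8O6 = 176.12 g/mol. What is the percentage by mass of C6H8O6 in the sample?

72.5%

Total n(KOH) added = 0.3428 x 0.04730 = 0.01621 mol.
n(HBr) used = 0.3887 x 0.01026 = 0.003988 mol, which equals the excess n(KOH).
So n(KOH) consumed by the sample = 0.01621 - 0.003988 = 0.01223 mol.
n(C6H8O6) = 0.01223 / 1 = 0.01223 mol.
mass C6H8O6 = 0.01223 x 176.12 = 2.153 g, so %C6H8O6 = 2.153/2.9717 x 100 = 72.5%.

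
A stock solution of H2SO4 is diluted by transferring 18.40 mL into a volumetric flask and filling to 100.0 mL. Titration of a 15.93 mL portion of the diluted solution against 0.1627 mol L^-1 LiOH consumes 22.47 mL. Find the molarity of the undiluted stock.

0.624 M

n(LiOH) = 0.1627 x 0.02247 = 0.003656 mol.
n(H2SO4) in the aliquot = 0.003656 x 1/2 = 0.001828 mol.
[diluted H2SO4] = 0.001828 / 0.01593 = 0.1147 M.
Dilution factor = 100.0/18.40 = 5.435, so [stock] = 0.1147 x 5.435 = 0.624 M.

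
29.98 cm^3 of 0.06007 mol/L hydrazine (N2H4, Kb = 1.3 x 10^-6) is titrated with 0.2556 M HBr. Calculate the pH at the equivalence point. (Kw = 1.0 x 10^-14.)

n(N2H4) = 0.06007 x 0.02998 = 0.001801 mol; V(HBr) at equivalence = 0.001801/0.2556 = 0.007046 L.
At equivalence the base is fully converted to N2H5+; total volume = 0.03703 L, so [N2H5+] = 0.001801/0.03703 = 0.04864 M.
Ka(N2H5+) = Kw/Kb = 1.0e-14 / 1.3 x 10^-6 = 7.69e-9.
[H^+] = sqrt(Ka x [N2H5+]) = sqrt(7.69e-9 x 0.04864) = 1.93e-5 M.
pH = -log(1.93e-5) = 4.71.

4.71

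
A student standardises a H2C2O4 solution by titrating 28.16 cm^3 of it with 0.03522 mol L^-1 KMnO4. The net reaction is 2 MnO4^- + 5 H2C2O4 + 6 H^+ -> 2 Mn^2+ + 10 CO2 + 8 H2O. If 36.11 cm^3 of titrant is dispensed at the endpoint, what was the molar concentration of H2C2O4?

n(KMnO4) = 0.03522 x 0.03611 = 0.001272 mol.
From the balanced equation, 2 mol KMnO4 reacts with 5 mol H2C2O4, so n(H2C2O4) = 0.001272 x 5/2 = 0.003179 mol.
[H2C2O4] = 0.003179 / 0.02816 L = 0.113 M.

0.113 M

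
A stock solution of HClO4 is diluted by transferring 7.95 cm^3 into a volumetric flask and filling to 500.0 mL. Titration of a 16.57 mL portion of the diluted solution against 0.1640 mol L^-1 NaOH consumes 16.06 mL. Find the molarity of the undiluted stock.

n(NaOH) = 0.1640 x 0.01606 = 0.002634 mol.
n(HClO4) in the aliquot = 0.002634 mol.
[diluted HClO4] = 0.002634 / 0.01657 = 0.1590 M.
Dilution factor = 500.0/7.950 = 62.89, so [stock] = 0.1590 x 62.89 = 10.0 M.

10.0 M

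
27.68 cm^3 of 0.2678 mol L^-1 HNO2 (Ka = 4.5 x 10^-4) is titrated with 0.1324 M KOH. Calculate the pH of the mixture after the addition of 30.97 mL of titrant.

Initial n(HNO2) = 0.2678 x 0.02768 = 0.007413 mol.
n(KOH) added = 0.1324 x 0.03097 = 0.004100 mol, converting that many moles of HNO2 to NO2-.
Remaining n(HNO2) = 0.003312 mol; n(NO2-) = 0.004100 mol.
By Henderson-Hasselbalch, pH = pKa + log([A^-]/[HA]) = 3.35 + log(0.004100/0.003312) = 3.35 + (+0.09) = 3.44.

3.44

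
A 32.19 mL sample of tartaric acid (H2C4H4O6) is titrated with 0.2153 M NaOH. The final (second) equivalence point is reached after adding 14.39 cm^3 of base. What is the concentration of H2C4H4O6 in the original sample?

0.0481 M

n(NaOH) = 0.2153 x 0.01439 = 0.003098 mol.
At the final (second) equivalence point, 2 mol OH^- react per mol H2C4H4O6, so n(H2C4H4O6) = 0.003098 / 2 = 0.001549 mol.
[H2C4H4O6] = 0.001549 / 0.03219 L = 0.0481 M.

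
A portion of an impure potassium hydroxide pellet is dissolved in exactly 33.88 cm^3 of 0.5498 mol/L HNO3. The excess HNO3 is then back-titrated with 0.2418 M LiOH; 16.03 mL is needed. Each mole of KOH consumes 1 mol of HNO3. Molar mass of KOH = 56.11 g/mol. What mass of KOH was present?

0.828 g

Total n(HNO3) added = 0.5498 x 0.03388 = 0.01863 mol.
n(LiOH) used = 0.2418 x 0.01603 = 0.003876 mol, which equals the excess n(HNO3).
So n(HNO3) consumed by the sample = 0.01863 - 0.003876 = 0.01475 mol.
n(KOH) = 0.01475 / 1 = 0.01475 mol.
mass = 0.01475 mol x 56.11 g/mol = 0.828 g.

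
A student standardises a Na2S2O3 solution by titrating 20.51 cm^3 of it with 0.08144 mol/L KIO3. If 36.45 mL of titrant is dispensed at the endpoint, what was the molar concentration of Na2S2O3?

0.868 M

n(KIO3) = 0.08144 x 0.03645 = 0.002968 mol.
From the balanced equation, 1 mol KIO3 reacts with 6 mol Na2S2O3, so n(Na2S2O3) = 0.002968 x 6/1 = 0.01781 mol.
[Na2S2O3] = 0.01781 / 0.02051 L = 0.868 M.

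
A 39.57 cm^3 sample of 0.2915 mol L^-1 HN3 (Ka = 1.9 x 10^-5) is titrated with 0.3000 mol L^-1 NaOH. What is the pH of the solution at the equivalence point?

n(HN3) = 0.2915 x 0.03957 = 0.01153 mol; V(NaOH) at equivalence = 0.01153/0.3000 = 0.03845 L.
At equivalence all the acid is converted to N3-; total volume = 0.03957 + 0.03845 = 0.07802 L, so [N3-] = 0.01153/0.07802 = 0.1478 M.
Kb = Kw/Ka = 1.0e-14 / 1.9 x 10^-5 = 5.26e-10.
[OH^-] = sqrt(Kb x [N3-]) = sqrt(5.26e-10 x 0.1478) = 8.82e-6 M.
pOH = 5.05, so pH = 14.00 - 5.05 = 8.95.

8.95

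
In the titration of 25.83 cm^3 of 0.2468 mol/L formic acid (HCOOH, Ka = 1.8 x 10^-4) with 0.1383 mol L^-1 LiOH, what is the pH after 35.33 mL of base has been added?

4.26

Initial n(HCOOH) = 0.2468 x 0.02583 = 0.006375 mol.
n(LiOH) added = 0.1383 x 0.03533 = 0.004886 mol, converting that many moles of HCOOH to HCOO-.
Remaining n(HCOOH) = 0.001489 mol; n(HCOO-) = 0.004886 mol.
By Henderson-Hasselbalch, pH = pKa + log([A^-]/[HA]) = 3.74 + log(0.004886/0.001489) = 3.74 + (+0.52) = 4.26.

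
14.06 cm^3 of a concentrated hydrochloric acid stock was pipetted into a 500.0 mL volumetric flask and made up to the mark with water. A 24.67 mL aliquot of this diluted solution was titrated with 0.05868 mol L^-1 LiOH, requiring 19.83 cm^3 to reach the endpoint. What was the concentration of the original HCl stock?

n(LiOH) = 0.05868 x 0.01983 = 0.001164 mol.
n(HCl) in the aliquot = 0.001164 mol.
[diluted HCl] = 0.001164 / 0.02467 = 0.04717 M.
Dilution factor = 500.0/14.06 = 35.56, so [stock] = 0.04717 x 35.56 = 1.68 M.

1.68 M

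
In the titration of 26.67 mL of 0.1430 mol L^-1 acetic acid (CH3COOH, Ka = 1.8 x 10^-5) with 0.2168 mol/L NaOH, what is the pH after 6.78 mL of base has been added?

4.54

Initial n(CH3COOH) = 0.1430 x 0.02667 = 0.003814 mol.
n(NaOH) added = 0.2168 x 0.006780 = 0.001470 mol, converting that many moles of CH3COOH to CH3COO-.
Remaining n(CH3COOH) = 0.002344 mol; n(CH3COO-) = 0.001470 mol.
By Henderson-Hasselbalch, pH = pKa + log([A^-]/[HA]) = 4.74 + log(0.001470/0.002344) = 4.74 + (-0.20) = 4.54.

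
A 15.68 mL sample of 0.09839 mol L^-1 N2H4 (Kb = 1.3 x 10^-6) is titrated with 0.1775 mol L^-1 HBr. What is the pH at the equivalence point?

n(N2H4) = 0.09839 x 0.01568 = 0.001543 mol; V(HBr) at equivalence = 0.001543/0.1775 = 0.008692 L.
At equivalence the base is fully converted to N2H5+; total volume = 0.02437 L, so [N2H5+] = 0.001543/0.02437 = 0.06330 M.
Ka(N2H5+) = Kw/Kb = 1.0e-14 / 1.3 x 10^-6 = 7.69e-9.
[H^+] = sqrt(Ka x [N2H5+]) = sqrt(7.69e-9 x 0.06330) = 2.21e-5 M.
pH = -log(2.21e-5) = 4.66.

4.66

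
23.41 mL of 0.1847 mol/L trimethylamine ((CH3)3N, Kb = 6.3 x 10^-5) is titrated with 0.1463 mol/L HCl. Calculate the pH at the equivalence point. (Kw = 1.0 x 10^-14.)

5.44

n((CH3)3N) = 0.1847 x 0.02341 = 0.004324 mol; V(HCl) at equivalence = 0.004324/0.1463 = 0.02955 L.
At equivalence the base is fully converted to (CH3)3NH+; total volume = 0.05296 L, so [(CH3)3NH+] = 0.004324/0.05296 = 0.08164 M.
Ka((CH3)3NH+) = Kw/Kb = 1.0e-14 / 6.3 x 10^-5 = 1.59e-10.
[H^+] = sqrt(Ka x [(CH3)3NH+]) = sqrt(1.59e-10 x 0.08164) = 3.60e-6 M.
pH = -log(3.60e-6) = 5.44.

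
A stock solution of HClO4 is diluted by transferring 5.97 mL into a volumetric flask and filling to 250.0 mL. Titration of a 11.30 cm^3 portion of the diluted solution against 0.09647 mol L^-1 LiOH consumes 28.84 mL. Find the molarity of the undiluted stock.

n(LiOH) = 0.09647 x 0.02884 = 0.002782 mol.
n(HClO4) in the aliquot = 0.002782 mol.
[diluted HClO4] = 0.002782 / 0.01130 = 0.2462 M.
Dilution factor = 250.0/5.970 = 41.88, so [stock] = 0.2462 x 41.88 = 10.3 M.

10.3 M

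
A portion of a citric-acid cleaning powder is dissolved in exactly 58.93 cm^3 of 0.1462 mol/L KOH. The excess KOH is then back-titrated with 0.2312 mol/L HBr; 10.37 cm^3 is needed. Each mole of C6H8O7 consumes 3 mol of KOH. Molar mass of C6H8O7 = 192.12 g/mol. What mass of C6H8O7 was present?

Total n(KOH) added = 0.1462 x 0.05893 = 0.008616 mol.
n(HBr) used = 0.2312 x 0.01037 = 0.002398 mol, which equals the excess n(KOH).
So n(KOH) consumed by the sample = 0.008616 - 0.002398 = 0.006218 mol.
n(C6H8O7) = 0.006218 / 3 = 0.002073 mol.
mass = 0.002073 mol x 192.12 g/mol = 0.398 g.

0.398 g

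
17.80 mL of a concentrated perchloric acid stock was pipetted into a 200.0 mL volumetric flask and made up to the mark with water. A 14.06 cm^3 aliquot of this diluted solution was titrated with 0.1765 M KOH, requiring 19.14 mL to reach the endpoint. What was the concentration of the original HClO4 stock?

2.70 M

n(KOH) = 0.1765 x 0.01914 = 0.003378 mol.
n(HClO4) in the aliquot = 0.003378 mol.
[diluted HClO4] = 0.003378 / 0.01406 = 0.2403 M.
Dilution factor = 200.0/17.80 = 11.24, so [stock] = 0.2403 x 11.24 = 2.70 M.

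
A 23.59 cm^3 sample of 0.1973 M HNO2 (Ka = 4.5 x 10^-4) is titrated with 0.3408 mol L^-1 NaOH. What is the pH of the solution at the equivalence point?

n(HNO2) = 0.1973 x 0.02359 = 0.004654 mol; V(NaOH) at equivalence = 0.004654/0.3408 = 0.01366 L.
At equivalence all the acid is converted to NO2-; total volume = 0.02359 + 0.01366 = 0.03725 L, so [NO2-] = 0.004654/0.03725 = 0.1250 M.
Kb = Kw/Ka = 1.0e-14 / 4.5 x 10^-4 = 2.22e-11.
[OH^-] = sqrt(Kb x [NO2-]) = sqrt(2.22e-11 x 0.1250) = 1.67e-6 M.
pOH = 5.78, so pH = 14.00 - 5.78 = 8.22.

8.22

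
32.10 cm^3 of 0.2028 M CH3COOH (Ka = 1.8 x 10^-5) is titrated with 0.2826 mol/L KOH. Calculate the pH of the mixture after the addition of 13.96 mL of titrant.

4.93

Initial n(CH3COOH) = 0.2028 x 0.03210 = 0.006510 mol.
n(KOH) added = 0.2826 x 0.01396 = 0.003945 mol, converting that many moles of CH3COOH to CH3COO-.
Remaining n(CH3COOH) = 0.002565 mol; n(CH3COO-) = 0.003945 mol.
By Henderson-Hasselbalch, pH = pKa + log([A^-]/[HA]) = 4.74 + log(0.003945/0.002565) = 4.74 + (+0.19) = 4.93.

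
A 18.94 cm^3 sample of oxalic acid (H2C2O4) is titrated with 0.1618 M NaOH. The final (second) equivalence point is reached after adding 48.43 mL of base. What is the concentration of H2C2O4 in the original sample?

0.207 M

n(NaOH) = 0.1618 x 0.04843 = 0.007836 mol.
At the final (second) equivalence point, 2 mol OH^- react per mol H2C2O4, so n(H2C2O4) = 0.007836 / 2 = 0.003918 mol.
[H2C2O4] = 0.003918 / 0.01894 L = 0.207 M.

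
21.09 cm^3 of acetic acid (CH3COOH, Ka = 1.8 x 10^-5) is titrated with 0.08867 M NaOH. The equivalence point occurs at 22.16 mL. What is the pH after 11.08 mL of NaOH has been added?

11.08 mL is exactly half the equivalence volume (22.16/2), i.e. the half-equivalence point.
There, n(HA) = n(A^-), so pH = pKa = -log(1.8 x 10^-5) = 4.74.

4.74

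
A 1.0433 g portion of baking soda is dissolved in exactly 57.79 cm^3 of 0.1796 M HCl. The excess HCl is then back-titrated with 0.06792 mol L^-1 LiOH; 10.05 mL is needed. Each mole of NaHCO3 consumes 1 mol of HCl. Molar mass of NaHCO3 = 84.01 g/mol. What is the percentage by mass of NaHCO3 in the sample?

78.1%

Total n(HCl) added = 0.1796 x 0.05779 = 0.01038 mol.
n(LiOH) used = 0.06792 x 0.01005 = 0.0006826 mol, which equals the excess n(HCl).
So n(HCl) consumed by the sample = 0.01038 - 0.0006826 = 0.009696 mol.
n(NaHCO3) = 0.009696 / 1 = 0.009696 mol.
mass NaHCO3 = 0.009696 x 84.01 = 0.8146 g, so %NaHCO3 = 0.8146/1.0433 x 100 = 78.1%.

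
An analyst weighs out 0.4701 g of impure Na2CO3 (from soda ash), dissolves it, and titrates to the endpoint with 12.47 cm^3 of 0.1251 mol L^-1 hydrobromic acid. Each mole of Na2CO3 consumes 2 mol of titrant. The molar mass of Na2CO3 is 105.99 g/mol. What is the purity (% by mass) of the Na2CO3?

17.6%

n(HBr) = 0.1251 x 0.01247 = 0.001560 mol.
n(Na2CO3) = 0.001560 / 2 = 0.0007800 mol.
mass of Na2CO3 = 0.0007800 x 105.99 = 0.08267 g.
% purity = 0.08267 / 0.4701 x 100 = 17.6%.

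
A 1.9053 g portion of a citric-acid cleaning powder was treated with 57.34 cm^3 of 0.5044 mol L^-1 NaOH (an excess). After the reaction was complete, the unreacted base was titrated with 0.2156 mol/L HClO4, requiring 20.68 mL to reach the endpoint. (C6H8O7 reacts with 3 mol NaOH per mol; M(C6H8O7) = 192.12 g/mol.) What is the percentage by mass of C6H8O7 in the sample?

82.2%

Total n(NaOH) added = 0.5044 x 0.05734 = 0.02892 mol.
n(HClO4) used = 0.2156 x 0.02068 = 0.004459 mol, which equals the excess n(NaOH).
So n(NaOH) consumed by the sample = 0.02892 - 0.004459 = 0.02446 mol.
n(C6H8O7) = 0.02446 / 3 = 0.008155 mol.
mass C6H8O7 = 0.008155 x 192.12 = 1.567 g, so %C6H8O7 = 1.567/1.9053 x 100 = 82.2%.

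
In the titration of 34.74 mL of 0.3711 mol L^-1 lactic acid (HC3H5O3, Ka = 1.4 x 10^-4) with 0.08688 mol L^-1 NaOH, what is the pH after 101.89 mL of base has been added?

4.19

Initial n(HC3H5O3) = 0.3711 x 0.03474 = 0.01289 mol.
n(NaOH) added = 0.08688 x 0.1019 = 0.008852 mol, converting that many moles of HC3H5O3 to C3H5O3-.
Remaining n(HC3H5O3) = 0.004040 mol; n(C3H5O3-) = 0.008852 mol.
By Henderson-Hasselbalch, pH = pKa + log([A^-]/[HA]) = 3.85 + log(0.008852/0.004040) = 3.85 + (+0.34) = 4.19.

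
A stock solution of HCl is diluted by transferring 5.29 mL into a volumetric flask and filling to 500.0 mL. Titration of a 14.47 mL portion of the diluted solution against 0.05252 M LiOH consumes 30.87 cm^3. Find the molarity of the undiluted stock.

n(LiOH) = 0.05252 x 0.03087 = 0.001621 mol.
n(HCl) in the aliquot = 0.001621 mol.
[diluted HCl] = 0.001621 / 0.01447 = 0.1120 M.
Dilution factor = 500.0/5.290 = 94.52, so [stock] = 0.1120 x 94.52 = 10.6 M.

10.6 M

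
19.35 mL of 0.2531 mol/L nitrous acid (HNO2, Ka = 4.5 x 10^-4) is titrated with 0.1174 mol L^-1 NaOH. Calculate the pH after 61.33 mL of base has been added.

12.46

n(acid) = 0.2531 x 0.01935 = 0.004897 mol; n(NaOH) added = 0.1174 x 0.06133 = 0.007200 mol.
Base is in excess by 0.007200 - 0.004897 = 0.002303 mol in a total volume of 0.08068 L.
[OH^-] = 0.002303/0.08068 = 0.02854 M, so pOH = 1.54 and pH = 14.00 - 1.54 = 12.46.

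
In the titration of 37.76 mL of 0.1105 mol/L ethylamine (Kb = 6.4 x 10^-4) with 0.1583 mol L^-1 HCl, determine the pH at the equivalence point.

6.00

n(C2H5NH2) = 0.1105 x 0.03776 = 0.004172 mol; V(HCl) at equivalence = 0.004172/0.1583 = 0.02636 L.
At equivalence the base is fully converted to C2H5NH3+; total volume = 0.06412 L, so [C2H5NH3+] = 0.004172/0.06412 = 0.06507 M.
Ka(C2H5NH3+) = Kw/Kb = 1.0e-14 / 6.4 x 10^-4 = 1.56e-11.
[H^+] = sqrt(Ka x [C2H5NH3+]) = sqrt(1.56e-11 x 0.06507) = 1.01e-6 M.
pH = -log(1.01e-6) = 6.00.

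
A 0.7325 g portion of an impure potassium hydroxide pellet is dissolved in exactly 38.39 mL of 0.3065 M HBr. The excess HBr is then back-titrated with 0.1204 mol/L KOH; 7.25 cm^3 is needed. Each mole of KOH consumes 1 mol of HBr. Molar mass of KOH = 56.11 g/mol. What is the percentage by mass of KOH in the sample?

83.4%

Total n(HBr) added = 0.3065 x 0.03839 = 0.01177 mol.
n(KOH) used = 0.1204 x 0.007250 = 0.0008729 mol, which equals the excess n(HBr).
So n(HBr) consumed by the sample = 0.01177 - 0.0008729 = 0.01089 mol.
n(KOH) = 0.01089 / 1 = 0.01089 mol.
mass KOH = 0.01089 x 56.11 = 0.6112 g, so %KOH = 0.6112/0.7325 x 100 = 83.4%.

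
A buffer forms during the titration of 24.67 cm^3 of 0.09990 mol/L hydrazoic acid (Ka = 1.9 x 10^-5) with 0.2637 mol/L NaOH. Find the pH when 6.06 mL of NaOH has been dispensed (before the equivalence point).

Initial n(HN3) = 0.09990 x 0.02467 = 0.002465 mol.
n(NaOH) added = 0.2637 x 0.006060 = 0.001598 mol, converting that many moles of HN3 to N3-.
Remaining n(HN3) = 0.0008665 mol; n(N3-) = 0.001598 mol.
By Henderson-Hasselbalch, pH = pKa + log([A^-]/[HA]) = 4.72 + log(0.001598/0.0008665) = 4.72 + (+0.27) = 4.99.

4.99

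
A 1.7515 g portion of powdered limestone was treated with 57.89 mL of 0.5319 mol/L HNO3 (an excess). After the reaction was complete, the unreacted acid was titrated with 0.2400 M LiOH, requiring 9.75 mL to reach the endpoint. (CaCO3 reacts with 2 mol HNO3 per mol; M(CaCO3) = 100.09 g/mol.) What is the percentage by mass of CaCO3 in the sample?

Total n(HNO3) added = 0.5319 x 0.05789 = 0.03079 mol.
n(LiOH) used = 0.2400 x 0.009750 = 0.002340 mol, which equals the excess n(HNO3).
So n(HNO3) consumed by the sample = 0.03079 - 0.002340 = 0.02845 mol.
n(CaCO3) = 0.02845 / 2 = 0.01423 mol.
mass CaCO3 = 0.01423 x 100.09 = 1.424 g, so %CaCO3 = 1.424/1.7515 x 100 = 81.3%.

81.3%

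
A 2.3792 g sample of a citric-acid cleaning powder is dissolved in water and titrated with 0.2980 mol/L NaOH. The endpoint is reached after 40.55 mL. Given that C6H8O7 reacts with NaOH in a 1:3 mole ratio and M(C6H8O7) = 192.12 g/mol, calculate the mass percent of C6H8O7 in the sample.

32.5%

n(NaOH) = 0.2980 x 0.04055 = 0.01208 mol.
n(C6H8O7) = 0.01208 / 3 = 0.004028 mol.
mass of C6H8O7 = 0.004028 x 192.12 = 0.7739 g.
% purity = 0.7739 / 2.3792 x 100 = 32.5%.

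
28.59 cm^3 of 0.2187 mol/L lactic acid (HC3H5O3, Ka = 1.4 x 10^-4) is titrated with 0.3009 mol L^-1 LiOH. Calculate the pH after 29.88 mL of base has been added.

n(acid) = 0.2187 x 0.02859 = 0.006253 mol; n(LiOH) added = 0.3009 x 0.02988 = 0.008991 mol.
Base is in excess by 0.008991 - 0.006253 = 0.002738 mol in a total volume of 0.05847 L.
[OH^-] = 0.002738/0.05847 = 0.04683 M, so pOH = 1.33 and pH = 14.00 - 1.33 = 12.67.

12.67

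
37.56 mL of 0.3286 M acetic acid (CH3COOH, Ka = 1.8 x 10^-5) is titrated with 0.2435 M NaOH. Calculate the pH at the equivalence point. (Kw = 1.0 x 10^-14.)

8.95

n(CH3COOH) = 0.3286 x 0.03756 = 0.01234 mol; V(NaOH) at equivalence = 0.01234/0.2435 = 0.05069 L.
At equivalence all the acid is converted to CH3COO-; total volume = 0.03756 + 0.05069 = 0.08825 L, so [CH3COO-] = 0.01234/0.08825 = 0.1399 M.
Kb = Kw/Ka = 1.0e-14 / 1.8 x 10^-5 = 5.56e-10.
[OH^-] = sqrt(Kb x [CH3COO-]) = sqrt(5.56e-10 x 0.1399) = 8.81e-6 M.
pOH = 5.05, so pH = 14.00 - 5.05 = 8.95.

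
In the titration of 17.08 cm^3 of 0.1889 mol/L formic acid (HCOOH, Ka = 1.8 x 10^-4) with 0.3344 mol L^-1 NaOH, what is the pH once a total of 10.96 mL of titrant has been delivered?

n(acid) = 0.1889 x 0.01708 = 0.003226 mol; n(NaOH) added = 0.3344 x 0.01096 = 0.003665 mol.
Base is in excess by 0.003665 - 0.003226 = 0.0004386 mol in a total volume of 0.02804 L.
[OH^-] = 0.0004386/0.02804 = 0.01564 M, so pOH = 1.81 and pH = 14.00 - 1.81 = 12.19.

12.19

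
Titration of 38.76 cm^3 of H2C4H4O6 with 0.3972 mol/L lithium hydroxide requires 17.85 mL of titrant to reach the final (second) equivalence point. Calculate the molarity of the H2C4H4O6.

n(LiOH) = 0.3972 x 0.01785 = 0.007090 mol.
At the final (second) equivalence point, 2 mol OH^- react per mol H2C4H4O6, so n(H2C4H4O6) = 0.007090 / 2 = 0.003545 mol.
[H2C4H4O6] = 0.003545 / 0.03876 L = 0.0915 M.

0.0915 M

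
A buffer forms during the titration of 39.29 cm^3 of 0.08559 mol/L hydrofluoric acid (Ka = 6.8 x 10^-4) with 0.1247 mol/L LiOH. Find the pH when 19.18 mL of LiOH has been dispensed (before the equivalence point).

Initial n(HF) = 0.08559 x 0.03929 = 0.003363 mol.
n(LiOH) added = 0.1247 x 0.01918 = 0.002392 mol, converting that many moles of HF to F-.
Remaining n(HF) = 0.0009711 mol; n(F-) = 0.002392 mol.
By Henderson-Hasselbalch, pH = pKa + log([A^-]/[HA]) = 3.17 + log(0.002392/0.0009711) = 3.17 + (+0.39) = 3.56.

3.56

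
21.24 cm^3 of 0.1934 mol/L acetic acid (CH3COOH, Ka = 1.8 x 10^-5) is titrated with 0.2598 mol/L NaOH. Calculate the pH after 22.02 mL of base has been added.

n(acid) = 0.1934 x 0.02124 = 0.004108 mol; n(NaOH) added = 0.2598 x 0.02202 = 0.005721 mol.
Base is in excess by 0.005721 - 0.004108 = 0.001613 mol in a total volume of 0.04326 L.
[OH^-] = 0.001613/0.04326 = 0.03729 M, so pOH = 1.43 and pH = 14.00 - 1.43 = 12.57.

12.57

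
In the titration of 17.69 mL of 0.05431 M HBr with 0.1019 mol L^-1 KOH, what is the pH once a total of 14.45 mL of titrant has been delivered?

12.20

n(acid) = 0.05431 x 0.01769 = 0.0009607 mol; n(KOH) added = 0.1019 x 0.01445 = 0.001472 mol.
Base is in excess by 0.001472 - 0.0009607 = 0.0005117 mol in a total volume of 0.03214 L.
[OH^-] = 0.0005117/0.03214 = 0.01592 M, so pOH = 1.80 and pH = 14.00 - 1.80 = 12.20.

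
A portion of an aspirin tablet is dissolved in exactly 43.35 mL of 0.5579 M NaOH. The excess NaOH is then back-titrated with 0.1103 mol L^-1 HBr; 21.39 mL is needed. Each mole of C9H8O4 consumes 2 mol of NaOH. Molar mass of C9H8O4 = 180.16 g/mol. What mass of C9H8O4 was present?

1.97 g

Total n(NaOH) added = 0.5579 x 0.04335 = 0.02418 mol.
n(HBr) used = 0.1103 x 0.02139 = 0.002359 mol, which equals the excess n(NaOH).
So n(NaOH) consumed by the sample = 0.02418 - 0.002359 = 0.02183 mol.
n(C9H8O4) = 0.02183 / 2 = 0.01091 mol.
mass = 0.01091 mol x 180.16 g/mol = 1.97 g.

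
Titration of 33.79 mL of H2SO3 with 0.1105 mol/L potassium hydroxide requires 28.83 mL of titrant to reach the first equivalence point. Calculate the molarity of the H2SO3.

0.0943 M

n(KOH) = 0.1105 x 0.02883 = 0.003186 mol.
At the first equivalence point, 1 mol OH^- react per mol H2SO3, so n(H2SO3) = 0.003186 / 1 = 0.003186 mol.
[H2SO3] = 0.003186 / 0.03379 L = 0.0943 M.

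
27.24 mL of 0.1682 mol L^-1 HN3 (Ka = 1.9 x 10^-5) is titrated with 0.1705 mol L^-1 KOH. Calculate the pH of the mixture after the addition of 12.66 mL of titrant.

Initial n(HN3) = 0.1682 x 0.02724 = 0.004582 mol.
n(KOH) added = 0.1705 x 0.01266 = 0.002159 mol, converting that many moles of HN3 to N3-.
Remaining n(HN3) = 0.002423 mol; n(N3-) = 0.002159 mol.
By Henderson-Hasselbalch, pH = pKa + log([A^-]/[HA]) = 4.72 + log(0.002159/0.002423) = 4.72 + (-0.05) = 4.67.

4.67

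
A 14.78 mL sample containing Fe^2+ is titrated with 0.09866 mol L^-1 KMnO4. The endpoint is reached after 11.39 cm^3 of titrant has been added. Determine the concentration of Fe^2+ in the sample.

n(KMnO4) = 0.09866 x 0.01139 = 0.001124 mol.
From the balanced equation, 1 mol KMnO4 reacts with 5 mol Fe^2+, so n(Fe^2+) = 0.001124 x 5/1 = 0.005619 mol.
[Fe^2+] = 0.005619 / 0.01478 L = 0.380 M.

0.380 M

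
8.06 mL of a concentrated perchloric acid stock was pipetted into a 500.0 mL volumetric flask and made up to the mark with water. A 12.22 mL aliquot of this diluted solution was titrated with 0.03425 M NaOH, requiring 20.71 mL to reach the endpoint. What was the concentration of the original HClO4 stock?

n(NaOH) = 0.03425 x 0.02071 = 0.0007093 mol.
n(HClO4) in the aliquot = 0.0007093 mol.
[diluted HClO4] = 0.0007093 / 0.01222 = 0.05805 M.
Dilution factor = 500.0/8.060 = 62.03, so [stock] = 0.05805 x 62.03 = 3.60 M.

3.60 M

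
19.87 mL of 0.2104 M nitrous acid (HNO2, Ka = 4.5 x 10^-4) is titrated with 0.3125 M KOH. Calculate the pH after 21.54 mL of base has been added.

12.79

n(acid) = 0.2104 x 0.01987 = 0.004181 mol; n(KOH) added = 0.3125 x 0.02154 = 0.006731 mol.
Base is in excess by 0.006731 - 0.004181 = 0.002551 mol in a total volume of 0.04141 L.
[OH^-] = 0.002551/0.04141 = 0.06159 M, so pOH = 1.21 and pH = 14.00 - 1.21 = 12.79.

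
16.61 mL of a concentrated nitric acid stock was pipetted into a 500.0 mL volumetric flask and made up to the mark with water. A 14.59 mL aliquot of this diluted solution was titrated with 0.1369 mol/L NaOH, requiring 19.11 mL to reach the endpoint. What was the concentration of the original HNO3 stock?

n(NaOH) = 0.1369 x 0.01911 = 0.002616 mol.
n(HNO3) in the aliquot = 0.002616 mol.
[diluted HNO3] = 0.002616 / 0.01459 = 0.1793 M.
Dilution factor = 500.0/16.61 = 30.10, so [stock] = 0.1793 x 30.10 = 5.40 M.

5.40 M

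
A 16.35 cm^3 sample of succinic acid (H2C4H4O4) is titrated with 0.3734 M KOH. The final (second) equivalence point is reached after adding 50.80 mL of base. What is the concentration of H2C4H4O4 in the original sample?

0.580 M

n(KOH) = 0.3734 x 0.05080 = 0.01897 mol.
At the final (second) equivalence point, 2 mol OH^- react per mol H2C4H4O4, so n(H2C4H4O4) = 0.01897 / 2 = 0.009484 mol.
[H2C4H4O4] = 0.009484 / 0.01635 L = 0.580 M.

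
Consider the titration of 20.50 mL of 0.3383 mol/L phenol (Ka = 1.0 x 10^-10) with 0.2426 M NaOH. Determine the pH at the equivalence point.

11.58

n(C6H5OH) = 0.3383 x 0.02050 = 0.006935 mol; V(NaOH) at equivalence = 0.006935/0.2426 = 0.02859 L.
At equivalence all the acid is converted to C6H5O-; total volume = 0.02050 + 0.02859 = 0.04909 L, so [C6H5O-] = 0.006935/0.04909 = 0.1413 M.
Kb = Kw/Ka = 1.0e-14 / 1.0 x 10^-10 = 0.000100.
[OH^-] = sqrt(Kb x [C6H5O-]) = sqrt(0.000100 x 0.1413) = 0.00376 M.
pOH = 2.42, so pH = 14.00 - 2.42 = 11.58.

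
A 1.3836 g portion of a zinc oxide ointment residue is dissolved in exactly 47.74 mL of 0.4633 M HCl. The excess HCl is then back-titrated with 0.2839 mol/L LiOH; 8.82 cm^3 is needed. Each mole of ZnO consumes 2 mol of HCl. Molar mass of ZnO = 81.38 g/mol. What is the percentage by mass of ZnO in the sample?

57.7%

Total n(HCl) added = 0.4633 x 0.04774 = 0.02212 mol.
n(LiOH) used = 0.2839 x 0.008820 = 0.002504 mol, which equals the excess n(HCl).
So n(HCl) consumed by the sample = 0.02212 - 0.002504 = 0.01961 mol.
n(ZnO) = 0.01961 / 2 = 0.009807 mol.
mass ZnO = 0.009807 x 81.38 = 0.7981 g, so %ZnO = 0.7981/1.3836 x 100 = 57.7%.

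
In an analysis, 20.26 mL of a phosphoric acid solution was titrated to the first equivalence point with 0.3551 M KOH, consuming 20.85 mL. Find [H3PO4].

n(KOH) = 0.3551 x 0.02085 = 0.007404 mol.
At the first equivalence point, 1 mol OH^- react per mol H3PO4, so n(H3PO4) = 0.007404 / 1 = 0.007404 mol.
[H3PO4] = 0.007404 / 0.02026 L = 0.365 M.

0.365 M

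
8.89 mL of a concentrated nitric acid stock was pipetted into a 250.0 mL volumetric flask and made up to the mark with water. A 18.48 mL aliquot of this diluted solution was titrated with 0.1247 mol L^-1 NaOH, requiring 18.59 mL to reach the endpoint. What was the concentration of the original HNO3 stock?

3.53 M

n(NaOH) = 0.1247 x 0.01859 = 0.002318 mol.
n(HNO3) in the aliquot = 0.002318 mol.
[diluted HNO3] = 0.002318 / 0.01848 = 0.1254 M.
Dilution factor = 250.0/8.890 = 28.12, so [stock] = 0.1254 x 28.12 = 3.53 M.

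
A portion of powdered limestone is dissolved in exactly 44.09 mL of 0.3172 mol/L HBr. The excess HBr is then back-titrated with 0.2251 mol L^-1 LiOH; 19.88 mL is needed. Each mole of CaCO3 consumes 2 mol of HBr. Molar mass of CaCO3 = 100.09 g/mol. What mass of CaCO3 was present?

0.476 g

Total n(HBr) added = 0.3172 x 0.04409 = 0.01399 mol.
n(LiOH) used = 0.2251 x 0.01988 = 0.004475 mol, which equals the excess n(HBr).
So n(HBr) consumed by the sample = 0.01399 - 0.004475 = 0.009510 mol.
n(CaCO3) = 0.009510 / 2 = 0.004755 mol.
mass = 0.004755 mol x 100.09 g/mol = 0.476 g.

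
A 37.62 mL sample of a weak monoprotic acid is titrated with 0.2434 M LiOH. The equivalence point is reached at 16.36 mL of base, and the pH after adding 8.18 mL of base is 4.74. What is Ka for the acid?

1.8 x 10^-5

8.18 mL is half of the equivalence volume, so this is the half-equivalence point where [HA] = [A^-].
At half-equivalence pH = pKa, so pKa = 4.74.
Ka = 10^(-4.74) = 1.8 x 10^-5.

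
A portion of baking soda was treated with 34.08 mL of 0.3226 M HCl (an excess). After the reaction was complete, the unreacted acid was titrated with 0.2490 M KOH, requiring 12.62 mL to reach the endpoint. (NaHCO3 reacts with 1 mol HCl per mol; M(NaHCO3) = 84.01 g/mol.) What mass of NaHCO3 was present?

Total n(HCl) added = 0.3226 x 0.03408 = 0.01099 mol.
n(KOH) used = 0.2490 x 0.01262 = 0.003142 mol, which equals the excess n(HCl).
So n(HCl) consumed by the sample = 0.01099 - 0.003142 = 0.007852 mol.
n(NaHCO3) = 0.007852 / 1 = 0.007852 mol.
mass = 0.007852 mol x 84.01 g/mol = 0.660 g.

0.660 g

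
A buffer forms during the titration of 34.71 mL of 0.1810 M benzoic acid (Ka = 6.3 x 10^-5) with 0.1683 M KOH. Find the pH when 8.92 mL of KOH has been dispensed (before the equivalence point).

3.70

Initial n(C6H5COOH) = 0.1810 x 0.03471 = 0.006283 mol.
n(KOH) added = 0.1683 x 0.008920 = 0.001501 mol, converting that many moles of C6H5COOH to C6H5COO-.
Remaining n(C6H5COOH) = 0.004781 mol; n(C6H5COO-) = 0.001501 mol.
By Henderson-Hasselbalch, pH = pKa + log([A^-]/[HA]) = 4.20 + log(0.001501/0.004781) = 4.20 + (-0.50) = 3.70.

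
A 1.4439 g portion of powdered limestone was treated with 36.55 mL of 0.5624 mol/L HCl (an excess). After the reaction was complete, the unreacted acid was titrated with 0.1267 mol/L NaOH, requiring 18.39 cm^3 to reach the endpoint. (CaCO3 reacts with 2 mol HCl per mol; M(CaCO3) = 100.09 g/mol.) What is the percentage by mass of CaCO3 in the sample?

63.2%

Total n(HCl) added = 0.5624 x 0.03655 = 0.02056 mol.
n(NaOH) used = 0.1267 x 0.01839 = 0.002330 mol, which equals the excess n(HCl).
So n(HCl) consumed by the sample = 0.02056 - 0.002330 = 0.01823 mol.
n(CaCO3) = 0.01823 / 2 = 0.009113 mol.
mass CaCO3 = 0.009113 x 100.09 = 0.9121 g, so %CaCO3 = 0.9121/1.4439 x 100 = 63.2%.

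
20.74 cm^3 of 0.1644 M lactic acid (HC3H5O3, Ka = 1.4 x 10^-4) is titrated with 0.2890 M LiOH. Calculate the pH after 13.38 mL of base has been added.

12.13

n(acid) = 0.1644 x 0.02074 = 0.003410 mol; n(LiOH) added = 0.2890 x 0.01338 = 0.003867 mol.
Base is in excess by 0.003867 - 0.003410 = 0.0004572 mol in a total volume of 0.03412 L.
[OH^-] = 0.0004572/0.03412 = 0.01340 M, so pOH = 1.87 and pH = 14.00 - 1.87 = 12.13.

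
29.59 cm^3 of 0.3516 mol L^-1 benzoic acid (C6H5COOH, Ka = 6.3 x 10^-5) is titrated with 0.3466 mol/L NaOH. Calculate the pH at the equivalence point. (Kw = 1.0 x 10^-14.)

n(C6H5COOH) = 0.3516 x 0.02959 = 0.01040 mol; V(NaOH) at equivalence = 0.01040/0.3466 = 0.03002 L.
At equivalence all the acid is converted to C6H5COO-; total volume = 0.02959 + 0.03002 = 0.05961 L, so [C6H5COO-] = 0.01040/0.05961 = 0.1745 M.
Kb = Kw/Ka = 1.0e-14 / 6.3 x 10^-5 = 1.59e-10.
[OH^-] = sqrt(Kb x [C6H5COO-]) = sqrt(1.59e-10 x 0.1745) = 5.26e-6 M.
pOH = 5.28, so pH = 14.00 - 5.28 = 8.72.

8.72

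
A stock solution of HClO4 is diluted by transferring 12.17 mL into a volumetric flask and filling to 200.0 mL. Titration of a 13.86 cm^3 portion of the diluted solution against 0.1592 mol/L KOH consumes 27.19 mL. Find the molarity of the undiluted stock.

5.13 M

n(KOH) = 0.1592 x 0.02719 = 0.004329 mol.
n(HClO4) in the aliquot = 0.004329 mol.
[diluted HClO4] = 0.004329 / 0.01386 = 0.3123 M.
Dilution factor = 200.0/12.17 = 16.43, so [stock] = 0.3123 x 16.43 = 5.13 M.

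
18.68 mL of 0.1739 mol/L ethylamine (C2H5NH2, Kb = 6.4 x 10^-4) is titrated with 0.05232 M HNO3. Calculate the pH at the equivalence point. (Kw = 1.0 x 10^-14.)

6.10

n(C2H5NH2) = 0.1739 x 0.01868 = 0.003248 mol; V(HNO3) at equivalence = 0.003248/0.05232 = 0.06209 L.
At equivalence the base is fully converted to C2H5NH3+; total volume = 0.08077 L, so [C2H5NH3+] = 0.003248/0.08077 = 0.04022 M.
Ka(C2H5NH3+) = Kw/Kb = 1.0e-14 / 6.4 x 10^-4 = 1.56e-11.
[H^+] = sqrt(Ka x [C2H5NH3+]) = sqrt(1.56e-11 x 0.04022) = 7.93e-7 M.
pH = -log(7.93e-7) = 6.10.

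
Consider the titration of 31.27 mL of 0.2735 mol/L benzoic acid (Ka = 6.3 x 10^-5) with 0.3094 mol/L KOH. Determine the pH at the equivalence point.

8.68

n(C6H5COOH) = 0.2735 x 0.03127 = 0.008552 mol; V(KOH) at equivalence = 0.008552/0.3094 = 0.02764 L.
At equivalence all the acid is converted to C6H5COO-; total volume = 0.03127 + 0.02764 = 0.05891 L, so [C6H5COO-] = 0.008552/0.05891 = 0.1452 M.
Kb = Kw/Ka = 1.0e-14 / 6.3 x 10^-5 = 1.59e-10.
[OH^-] = sqrt(Kb x [C6H5COO-]) = sqrt(1.59e-10 x 0.1452) = 4.80e-6 M.
pOH = 5.32, so pH = 14.00 - 5.32 = 8.68.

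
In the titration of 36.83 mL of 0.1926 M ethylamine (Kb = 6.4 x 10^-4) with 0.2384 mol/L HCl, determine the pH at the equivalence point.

n(C2H5NH2) = 0.1926 x 0.03683 = 0.007093 mol; V(HCl) at equivalence = 0.007093/0.2384 = 0.02975 L.
At equivalence the base is fully converted to C2H5NH3+; total volume = 0.06658 L, so [C2H5NH3+] = 0.007093/0.06658 = 0.1065 M.
Ka(C2H5NH3+) = Kw/Kb = 1.0e-14 / 6.4 x 10^-4 = 1.56e-11.
[H^+] = sqrt(Ka x [C2H5NH3+]) = sqrt(1.56e-11 x 0.1065) = 1.29e-6 M.
pH = -log(1.29e-6) = 5.89.

5.89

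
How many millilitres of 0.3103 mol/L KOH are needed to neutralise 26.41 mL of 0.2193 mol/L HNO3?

18.7 mL

n(HNO3) = 0.2193 mol/L x 0.02641 L = 0.005792 mol.
At equivalence n(KOH) = n(HNO3) = 0.005792 mol.
V(KOH) = 0.005792 / 0.3103 = 0.01866 L = 18.7 mL.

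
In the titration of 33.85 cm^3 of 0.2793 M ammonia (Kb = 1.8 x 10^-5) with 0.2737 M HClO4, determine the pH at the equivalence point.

n(NH3) = 0.2793 x 0.03385 = 0.009454 mol; V(HClO4) at equivalence = 0.009454/0.2737 = 0.03454 L.
At equivalence the base is fully converted to NH4+; total volume = 0.06839 L, so [NH4+] = 0.009454/0.06839 = 0.1382 M.
Ka(NH4+) = Kw/Kb = 1.0e-14 / 1.8 x 10^-5 = 5.56e-10.
[H^+] = sqrt(Ka x [NH4+]) = sqrt(5.56e-10 x 0.1382) = 8.76e-6 M.
pH = -log(8.76e-6) = 5.06.

5.06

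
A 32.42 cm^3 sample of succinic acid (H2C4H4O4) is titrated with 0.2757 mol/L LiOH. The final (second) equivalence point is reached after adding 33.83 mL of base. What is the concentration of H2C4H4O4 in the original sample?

n(LiOH) = 0.2757 x 0.03383 = 0.009327 mol.
At the final (second) equivalence point, 2 mol OH^- react per mol H2C4H4O4, so n(H2C4H4O4) = 0.009327 / 2 = 0.004663 mol.
[H2C4H4O4] = 0.004663 / 0.03242 L = 0.144 M.

0.144 M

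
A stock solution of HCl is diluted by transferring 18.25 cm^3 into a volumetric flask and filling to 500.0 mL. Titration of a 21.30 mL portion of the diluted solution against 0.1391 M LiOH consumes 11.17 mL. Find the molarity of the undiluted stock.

n(LiOH) = 0.1391 x 0.01117 = 0.001554 mol.
n(HCl) in the aliquot = 0.001554 mol.
[diluted HCl] = 0.001554 / 0.02130 = 0.07295 M.
Dilution factor = 500.0/18.25 = 27.40, so [stock] = 0.07295 x 27.40 = 2.00 M.

2.00 M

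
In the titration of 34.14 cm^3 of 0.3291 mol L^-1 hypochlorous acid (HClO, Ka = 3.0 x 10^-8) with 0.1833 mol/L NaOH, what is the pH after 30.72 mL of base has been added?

Initial n(HClO) = 0.3291 x 0.03414 = 0.01124 mol.
n(NaOH) added = 0.1833 x 0.03072 = 0.005631 mol, converting that many moles of HClO to ClO-.
Remaining n(HClO) = 0.005604 mol; n(ClO-) = 0.005631 mol.
By Henderson-Hasselbalch, pH = pKa + log([A^-]/[HA]) = 7.52 + log(0.005631/0.005604) = 7.52 + (+0.00) = 7.52.

7.52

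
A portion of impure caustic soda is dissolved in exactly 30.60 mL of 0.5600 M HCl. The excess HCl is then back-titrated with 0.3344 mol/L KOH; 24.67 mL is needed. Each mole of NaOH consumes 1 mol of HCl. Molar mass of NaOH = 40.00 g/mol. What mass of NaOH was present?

0.355 g

Total n(HCl) added = 0.5600 x 0.03060 = 0.01714 mol.
n(KOH) used = 0.3344 x 0.02467 = 0.008250 mol, which equals the excess n(HCl).
So n(HCl) consumed by the sample = 0.01714 - 0.008250 = 0.008886 mol.
n(NaOH) = 0.008886 / 1 = 0.008886 mol.
mass = 0.008886 mol x 40.00 g/mol = 0.355 g.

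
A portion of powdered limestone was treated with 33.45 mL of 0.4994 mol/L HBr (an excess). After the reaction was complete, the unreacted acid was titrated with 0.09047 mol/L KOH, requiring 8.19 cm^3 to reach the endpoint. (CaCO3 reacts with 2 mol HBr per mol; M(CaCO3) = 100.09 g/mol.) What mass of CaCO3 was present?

Total n(HBr) added = 0.4994 x 0.03345 = 0.01670 mol.
n(KOH) used = 0.09047 x 0.008190 = 0.0007409 mol, which equals the excess n(HBr).
So n(HBr) consumed by the sample = 0.01670 - 0.0007409 = 0.01596 mol.
n(CaCO3) = 0.01596 / 2 = 0.007982 mol.
mass = 0.007982 mol x 100.09 g/mol = 0.799 g.

0.799 g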